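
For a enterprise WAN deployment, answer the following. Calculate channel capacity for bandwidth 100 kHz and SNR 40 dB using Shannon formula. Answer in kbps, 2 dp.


Given: B = 100 kHz, SNR = 40 dB
SNR linear = 10^(40/10) = 10000
1 + SNR = 10001
log2(10001) = 13.2878566418
C = 100 * 1000 * 13.2878566418 = 1328785.6642 bps
C = 1328.785664 kbps -> 1328.79 kbps (2 dp)

1328.79


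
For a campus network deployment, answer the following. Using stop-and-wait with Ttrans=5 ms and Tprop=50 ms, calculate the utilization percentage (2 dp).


Given: Ttrans = 5 ms, Tprop = 50 ms
RTT = 2 * Tprop = 2 * 50 = 100 ms
U = Ttrans / (Ttrans + RTT)
U = 5 / (5 + 100)
U = 5 / 105 = 0.047619
U% = 4.76%

4.76


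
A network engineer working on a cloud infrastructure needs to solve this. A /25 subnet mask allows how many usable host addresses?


Given: subnet mask /25
Host bits = 32 - 25 = 7
Total addresses = 2^7 = 128
Usable hosts = 128 - 2 (network + broadcast) = 126

126


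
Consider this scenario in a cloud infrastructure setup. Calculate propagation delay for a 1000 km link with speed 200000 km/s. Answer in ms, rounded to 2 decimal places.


Given: distance = 1000 km, speed = 200000 km/s
Delay = distance / speed = 1000 / 200000 seconds
Delay in ms = 1000 * 1000 / 200000
Delay = 5.0000 ms
Rounded to 2 dp = 5.00 ms

5.00


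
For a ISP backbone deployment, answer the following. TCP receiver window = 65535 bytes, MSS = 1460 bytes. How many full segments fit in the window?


Given: RWND = 65535 bytes, MSS = 1460 bytes
Full segments = floor(RWND / MSS)
Full segments = floor(65535 / 1460)
Full segments = floor(44.887) = 44

44


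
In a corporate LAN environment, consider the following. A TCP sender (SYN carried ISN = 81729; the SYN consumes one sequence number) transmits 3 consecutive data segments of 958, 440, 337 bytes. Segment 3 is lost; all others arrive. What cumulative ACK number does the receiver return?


SYN uses sequence number 81729; first data byte = ISN + 1 = 81730.
Segment 1: SEQ = 81730, len = 958 B, covers [81730, 82687]
Segment 2: SEQ = 82688, len = 440 B, covers [82688, 83127]
Segment 3: SEQ = 83128, len = 337 B, covers [83128, 83464] [LOST]
In-order data received: bytes [81730, 83127] (segments 1..2).
Segment 3 missing -> gap begins at byte 83128.
Cumulative ACK = next expected in-order byte = 81730 + 958 + 440 = 83128

83128


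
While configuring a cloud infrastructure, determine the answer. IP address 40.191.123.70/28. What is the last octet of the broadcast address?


Given: IP = 40.191.123.70, prefix = /28
Host bits = 32 - 28 = 4
Network last octet = 70 AND mask = 64
Host part size = 2^4 - 1 = 15
Broadcast last octet = 64 OR 15 = 79

79


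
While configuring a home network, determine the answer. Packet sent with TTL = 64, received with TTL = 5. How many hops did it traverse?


Given: initial TTL = 64, received TTL = 5
Hops = initial TTL - received TTL
Hops = 64 - 5 = 59

59


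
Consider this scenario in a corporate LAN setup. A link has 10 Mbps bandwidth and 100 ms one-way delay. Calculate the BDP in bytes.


Given: bandwidth = 10 Mbps, delay = 100 ms
BDP in bits = 10 * 10^6 * 100 / 1000
BDP in bits = 1000000
BDP in bytes = 1000000 / 8 = 125000

125000


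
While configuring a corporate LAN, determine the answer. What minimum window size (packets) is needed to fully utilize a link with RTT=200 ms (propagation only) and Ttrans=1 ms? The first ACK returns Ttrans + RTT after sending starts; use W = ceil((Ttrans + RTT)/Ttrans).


Given: Ttrans = 1 ms, RTT = 200 ms (= 2 * Tprop, Tprop = 100 ms)
Time until first ACK returns = Ttrans + RTT = 1 + 200 = 201 ms
Need W * Ttrans >= Ttrans + RTT  ->  W >= (Ttrans + RTT) / Ttrans
(Ttrans + RTT) / Ttrans = 201 / 1 = 201
W_min = ceil(201) = 201

201


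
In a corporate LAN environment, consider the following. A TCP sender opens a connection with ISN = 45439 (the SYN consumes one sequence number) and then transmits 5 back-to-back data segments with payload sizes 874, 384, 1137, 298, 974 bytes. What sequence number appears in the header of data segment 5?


The SYN occupies sequence number ISN = 45439, so the first data byte is ISN + 1 = 45440.
SEQ of data segment i = (ISN + 1) + sum of payload sizes of segments 1..i-1.
Segment 1: SEQ = 45440, payload = 874 bytes
Segment 2: SEQ = 46314, payload = 384 bytes
Segment 3: SEQ = 46698, payload = 1137 bytes
Segment 4: SEQ = 47835, payload = 298 bytes
Segment 5: SEQ = 48133, payload = 974 bytes
SEQ of segment 5 = 45440 + 874 + 384 + 1137 + 298 = 48133

48133


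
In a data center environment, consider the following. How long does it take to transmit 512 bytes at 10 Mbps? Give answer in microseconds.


Given: packet = 512 bytes, bandwidth = 10 Mbps
Packet in bits = 512 * 8 = 4096 bits
Bandwidth = 10 * 10^6 = 10000000 bps
Time = 4096 / 10000000 seconds
Time in us = 4096 * 10^6 / 10000000 = 409.6

409.6


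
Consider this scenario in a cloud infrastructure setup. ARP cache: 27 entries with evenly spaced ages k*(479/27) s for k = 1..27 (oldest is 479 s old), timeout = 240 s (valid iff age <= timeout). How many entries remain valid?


Ages are k * 479/27 s for k = 1..27 (spacing = 17.7407 s).
Entry k is valid iff k * 479/27 <= 240 iff k <= 27 * 240 / 479 = 13.5282
n_valid = floor(13.5282) = 13
(n_stale = 27 - 13 = 14)

13


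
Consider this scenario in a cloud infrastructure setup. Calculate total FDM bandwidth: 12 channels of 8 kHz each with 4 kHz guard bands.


Given: 12 channels, 8 kHz each, guard = 4 kHz
Channel bandwidth = 12 * 8 = 96 kHz
Guard bands = 11 gaps * 4 kHz = 44 kHz
Total = 96 + 44 = 140 kHz

140


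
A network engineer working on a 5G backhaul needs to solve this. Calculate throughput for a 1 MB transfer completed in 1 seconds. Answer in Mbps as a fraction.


Given: file = 1 MB, time = 1 s
File in Mb = 1 * 8 = 8 Mb
Throughput = 8 / 1 Mbps
Throughput = 8 Mbps

8


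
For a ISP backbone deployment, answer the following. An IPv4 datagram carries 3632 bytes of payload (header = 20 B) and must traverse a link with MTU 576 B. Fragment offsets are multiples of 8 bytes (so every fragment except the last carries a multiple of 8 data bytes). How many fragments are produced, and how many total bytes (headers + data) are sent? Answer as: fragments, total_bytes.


Max data per non-final fragment = floor((MTU - header)/8)*8 = floor((576 - 20)/8)*8 = floor(556/8)*8 = 552 B
Final fragment needs no 8-byte alignment: it can carry up to MTU - header = 556 B
Non-final fragments needed = ceil((payload - 556) / 552) = ceil(3076/552) = ceil(5.5725) = 6
Number of fragments = 6 + 1 = 7
Fragment sizes (data): 6 * 552 B + 320 B (last, 320 <= 556 OK)
Total bytes sent = payload + n_frags * header = 3632 + 7*20 = 3632 + 140 = 3772 B

7, 3772


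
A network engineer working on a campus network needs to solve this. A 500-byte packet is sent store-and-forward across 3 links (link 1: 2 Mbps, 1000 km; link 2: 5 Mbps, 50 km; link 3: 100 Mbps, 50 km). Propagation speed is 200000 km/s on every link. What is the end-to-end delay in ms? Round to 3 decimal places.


Packet = 500 bytes = 4000 bits. Store-and-forward: sum (t_trans + t_prop) per link.
Link 1: t_trans = 4000/(2*10^6) s = 2.0000 ms; t_prop = 1000/200000 s = 5.0000 ms; subtotal = 7.0000 ms
Link 2: t_trans = 4000/(5*10^6) s = 0.8000 ms; t_prop = 50/200000 s = 0.2500 ms; subtotal = 1.0500 ms
Link 3: t_trans = 4000/(100*10^6) s = 0.0400 ms; t_prop = 50/200000 s = 0.2500 ms; subtotal = 0.2900 ms
End-to-end = 7.0000 + 1.0500 + 0.2900 = 8.3400 ms -> 8.340 ms (3 dp)

8.340


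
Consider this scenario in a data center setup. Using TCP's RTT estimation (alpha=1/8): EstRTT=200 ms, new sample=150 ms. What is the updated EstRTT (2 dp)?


Given: EstRTT = 200 ms, SampleRTT = 150 ms, alpha = 1/8
New EstRTT = (1 - alpha) * EstRTT + alpha * SampleRTT
(7/8) * 200 = 175
(1/8) * 150 = 18.75
New EstRTT = 175 + 18.75 = 193.75 ms -> 193.75 ms (2 dp)

193.75


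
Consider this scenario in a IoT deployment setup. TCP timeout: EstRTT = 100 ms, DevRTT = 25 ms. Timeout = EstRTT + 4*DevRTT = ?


Given: EstRTT = 100 ms, DevRTT = 25 ms
Timeout = EstRTT + 4 * DevRTT
4 * DevRTT = 4 * 25 = 100
Timeout = 100 + 100 = 200 ms

200


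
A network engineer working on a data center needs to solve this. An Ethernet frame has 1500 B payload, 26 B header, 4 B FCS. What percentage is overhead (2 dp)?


Given: payload = 1500 B, header = 26 B, trailer = 4 B
Overhead bytes = header + trailer = 26 + 4 = 30
Total frame = payload + overhead = 1500 + 30 = 1530
Overhead % = 30 / 1530 * 100 = 1.9608% -> 1.96% (2 dp)

1.96


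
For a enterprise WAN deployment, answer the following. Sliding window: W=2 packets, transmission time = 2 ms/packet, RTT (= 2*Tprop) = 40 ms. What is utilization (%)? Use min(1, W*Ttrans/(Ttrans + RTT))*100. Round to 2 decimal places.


Given: W = 2, Ttrans = 2 ms, RTT = 40 ms (= 2 * Tprop, Tprop = 20 ms)
Cycle time = Ttrans + RTT = 2 + 40 = 42 ms (first packet sent until its ACK returns)
W * Ttrans = 2 * 2 = 4 ms of sending per cycle
W * Ttrans / (Ttrans + RTT) = 4 / 42 = 0.095238
U = min(1, 0.095238) = 0.095238
U% = 9.52%

9.52


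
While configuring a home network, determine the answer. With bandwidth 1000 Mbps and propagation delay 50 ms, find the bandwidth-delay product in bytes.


Given: bandwidth = 1000 Mbps, delay = 50 ms
BDP in bits = 1000 * 10^6 * 50 / 1000
BDP in bits = 50000000
BDP in bytes = 50000000 / 8 = 6250000

6250000


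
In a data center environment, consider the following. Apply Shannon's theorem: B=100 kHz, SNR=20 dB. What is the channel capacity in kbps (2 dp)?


Given: B = 100 kHz, SNR = 20 dB
SNR linear = 10^(20/10) = 100
1 + SNR = 101
log2(101) = 6.6582114828
C = 100 * 1000 * 6.6582114828 = 665821.1483 bps
C = 665.821148 kbps -> 665.82 kbps (2 dp)

665.82


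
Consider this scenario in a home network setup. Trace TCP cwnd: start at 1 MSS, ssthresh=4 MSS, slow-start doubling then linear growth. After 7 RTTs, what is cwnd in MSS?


RTT 0: cwnd = 1 MSS (initial)
RTT 1: cwnd = 2 MSS (slow start, doubled)
RTT 2: cwnd = 4 MSS (slow start, doubled)
RTT 3: cwnd = 5 MSS (congestion avoidance, +1)
RTT 4: cwnd = 6 MSS (congestion avoidance, +1)
RTT 5: cwnd = 7 MSS (congestion avoidance, +1)
RTT 6: cwnd = 8 MSS (congestion avoidance, +1)
RTT 7: cwnd = 9 MSS (congestion avoidance, +1)

9


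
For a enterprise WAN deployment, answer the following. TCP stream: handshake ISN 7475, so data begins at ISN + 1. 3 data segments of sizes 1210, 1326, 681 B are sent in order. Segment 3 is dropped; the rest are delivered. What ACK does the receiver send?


SYN uses sequence number 7475; first data byte = ISN + 1 = 7476.
Segment 1: SEQ = 7476, len = 1210 B, covers [7476, 8685]
Segment 2: SEQ = 8686, len = 1326 B, covers [8686, 10011]
Segment 3: SEQ = 10012, len = 681 B, covers [10012, 10692] [LOST]
In-order data received: bytes [7476, 10011] (segments 1..2).
Segment 3 missing -> gap begins at byte 10012.
Cumulative ACK = next expected in-order byte = 7476 + 1210 + 1326 = 10012

10012


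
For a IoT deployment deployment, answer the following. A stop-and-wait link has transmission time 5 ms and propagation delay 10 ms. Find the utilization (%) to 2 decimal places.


Given: Ttrans = 5 ms, Tprop = 10 ms
RTT = 2 * Tprop = 2 * 10 = 20 ms
U = Ttrans / (Ttrans + RTT)
U = 5 / (5 + 20)
U = 5 / 25 = 0.2
U% = 20.00%

20.00


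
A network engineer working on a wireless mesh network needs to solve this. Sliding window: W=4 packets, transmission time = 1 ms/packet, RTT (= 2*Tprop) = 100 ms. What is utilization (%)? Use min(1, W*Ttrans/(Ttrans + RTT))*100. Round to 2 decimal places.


Given: W = 4, Ttrans = 1 ms, RTT = 100 ms (= 2 * Tprop, Tprop = 50 ms)
Cycle time = Ttrans + RTT = 1 + 100 = 101 ms (first packet sent until its ACK returns)
W * Ttrans = 4 * 1 = 4 ms of sending per cycle
W * Ttrans / (Ttrans + RTT) = 4 / 101 = 0.039604
U = min(1, 0.039604) = 0.039604
U% = 3.96%

3.96


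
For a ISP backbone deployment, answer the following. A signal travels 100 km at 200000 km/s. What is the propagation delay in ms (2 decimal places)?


Given: distance = 100 km, speed = 200000 km/s
Delay = distance / speed = 100 / 200000 seconds
Delay in ms = 100 * 1000 / 200000
Delay = 0.5000 ms
Rounded to 2 dp = 0.50 ms

0.50


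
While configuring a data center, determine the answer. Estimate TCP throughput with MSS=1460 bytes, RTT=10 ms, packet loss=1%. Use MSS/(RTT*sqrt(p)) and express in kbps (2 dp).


Given: MSS = 1460 bytes, RTT = 10 ms, loss = 1%
RTT in seconds = 10 / 1000 = 0.01
Loss rate = 1% = 0.01
sqrt(loss) = sqrt(0.01) = 0.1
Throughput (bytes/s) = 1460 / (0.01 * 0.1) = 1460000.0000
Throughput (kbps) = 1460000.0000 * 8 / 1000 = 11680.000000 -> 11680.00 kbps (2 dp)

11680.00


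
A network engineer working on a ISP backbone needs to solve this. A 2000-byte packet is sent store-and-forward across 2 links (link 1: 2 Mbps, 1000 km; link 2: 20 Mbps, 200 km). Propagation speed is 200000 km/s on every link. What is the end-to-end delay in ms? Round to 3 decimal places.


Packet = 2000 bytes = 16000 bits. Store-and-forward: sum (t_trans + t_prop) per link.
Link 1: t_trans = 16000/(2*10^6) s = 8.0000 ms; t_prop = 1000/200000 s = 5.0000 ms; subtotal = 13.0000 ms
Link 2: t_trans = 16000/(20*10^6) s = 0.8000 ms; t_prop = 200/200000 s = 1.0000 ms; subtotal = 1.8000 ms
End-to-end = 13.0000 + 1.8000 = 14.8000 ms -> 14.800 ms (3 dp)

14.800


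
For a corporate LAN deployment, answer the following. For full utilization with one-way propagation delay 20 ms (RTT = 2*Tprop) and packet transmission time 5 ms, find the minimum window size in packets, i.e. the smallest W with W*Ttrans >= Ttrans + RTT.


Given: Ttrans = 5 ms, RTT = 40 ms (= 2 * Tprop, Tprop = 20 ms)
Time until first ACK returns = Ttrans + RTT = 5 + 40 = 45 ms
Need W * Ttrans >= Ttrans + RTT  ->  W >= (Ttrans + RTT) / Ttrans
(Ttrans + RTT) / Ttrans = 45 / 5 = 9
W_min = ceil(9) = 9

9


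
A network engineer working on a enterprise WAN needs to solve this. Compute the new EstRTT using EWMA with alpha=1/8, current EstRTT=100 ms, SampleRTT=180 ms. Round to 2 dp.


Given: EstRTT = 100 ms, SampleRTT = 180 ms, alpha = 1/8
New EstRTT = (1 - alpha) * EstRTT + alpha * SampleRTT
(7/8) * 100 = 87.5
(1/8) * 180 = 22.5
New EstRTT = 87.5 + 22.5 = 110 ms -> 110.00 ms (2 dp)

110.00


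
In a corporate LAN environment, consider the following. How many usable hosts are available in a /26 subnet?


Given: subnet mask /26
Host bits = 32 - 26 = 6
Total addresses = 2^6 = 64
Usable hosts = 64 - 2 (network + broadcast) = 62

62


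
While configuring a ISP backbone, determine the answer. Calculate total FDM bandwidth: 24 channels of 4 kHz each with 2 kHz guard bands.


Given: 24 channels, 4 kHz each, guard = 2 kHz
Channel bandwidth = 24 * 4 = 96 kHz
Guard bands = 23 gaps * 2 kHz = 46 kHz
Total = 96 + 46 = 142 kHz

142


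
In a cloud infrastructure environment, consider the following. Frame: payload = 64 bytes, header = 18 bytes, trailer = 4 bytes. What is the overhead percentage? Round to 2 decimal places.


Given: payload = 64 B, header = 18 B, trailer = 4 B
Overhead bytes = header + trailer = 18 + 4 = 22
Total frame = payload + overhead = 64 + 22 = 86
Overhead % = 22 / 86 * 100 = 25.5814% -> 25.58% (2 dp)

25.58


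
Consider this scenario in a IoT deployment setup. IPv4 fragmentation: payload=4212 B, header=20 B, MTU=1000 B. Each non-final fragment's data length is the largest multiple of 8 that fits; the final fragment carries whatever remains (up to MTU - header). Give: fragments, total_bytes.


Max data per non-final fragment = floor((MTU - header)/8)*8 = floor((1000 - 20)/8)*8 = floor(980/8)*8 = 976 B
Final fragment needs no 8-byte alignment: it can carry up to MTU - header = 980 B
Non-final fragments needed = ceil((payload - 980) / 976) = ceil(3232/976) = ceil(3.3115) = 4
Number of fragments = 4 + 1 = 5
Fragment sizes (data): 4 * 976 B + 308 B (last, 308 <= 980 OK)
Total bytes sent = payload + n_frags * header = 4212 + 5*20 = 4212 + 100 = 4312 B

5, 4312


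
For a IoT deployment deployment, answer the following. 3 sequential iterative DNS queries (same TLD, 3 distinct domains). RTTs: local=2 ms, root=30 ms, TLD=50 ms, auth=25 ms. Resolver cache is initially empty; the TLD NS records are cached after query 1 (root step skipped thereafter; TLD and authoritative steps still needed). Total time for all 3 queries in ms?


Lookup 1 (cold cache): local + root + TLD + auth = 2 + 30 + 50 + 25 = 107 ms
Lookups 2..3 (TLD NS cached -> skip root; new domain -> still ask TLD and auth): local + TLD + auth = 2 + 50 + 25 = 77 ms each
Remaining 2 lookups: 2 * 77 = 154 ms
Total = 107 + 154 = 261 ms

261


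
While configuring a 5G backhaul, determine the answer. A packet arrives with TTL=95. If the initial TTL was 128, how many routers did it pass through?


Given: initial TTL = 128, received TTL = 95
Hops = initial TTL - received TTL
Hops = 128 - 95 = 33

33


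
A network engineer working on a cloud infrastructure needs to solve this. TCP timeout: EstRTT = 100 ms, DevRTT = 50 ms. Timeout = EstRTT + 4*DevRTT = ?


Given: EstRTT = 100 ms, DevRTT = 50 ms
Timeout = EstRTT + 4 * DevRTT
4 * DevRTT = 4 * 50 = 200
Timeout = 100 + 200 = 300 ms

300


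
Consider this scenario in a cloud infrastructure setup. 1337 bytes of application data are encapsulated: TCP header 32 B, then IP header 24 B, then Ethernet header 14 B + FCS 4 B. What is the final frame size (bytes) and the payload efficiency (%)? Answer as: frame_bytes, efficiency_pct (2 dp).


TCP segment = 1337 + 32 = 1369 B
IP packet = 1369 + 24 = 1393 B
Ethernet frame = 1393 + 14 + 4 = 1411 B
Efficiency = app / frame = 1337 / 1411 = 0.947555 = 94.7555% -> 94.76% (2 dp)

1411, 94.76


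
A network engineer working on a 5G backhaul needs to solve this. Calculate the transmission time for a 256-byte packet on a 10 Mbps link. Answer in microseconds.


Given: packet = 256 bytes, bandwidth = 10 Mbps
Packet in bits = 256 * 8 = 2048 bits
Bandwidth = 10 * 10^6 = 10000000 bps
Time = 2048 / 10000000 seconds
Time in us = 2048 * 10^6 / 10000000 = 204.8

204.8


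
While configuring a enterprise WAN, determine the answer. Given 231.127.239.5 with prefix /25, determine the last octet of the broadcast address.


Given: IP = 231.127.239.5, prefix = /25
Host bits = 32 - 25 = 7
Network last octet = 5 AND mask = 0
Host part size = 2^7 - 1 = 127
Broadcast last octet = 0 OR 127 = 127

127


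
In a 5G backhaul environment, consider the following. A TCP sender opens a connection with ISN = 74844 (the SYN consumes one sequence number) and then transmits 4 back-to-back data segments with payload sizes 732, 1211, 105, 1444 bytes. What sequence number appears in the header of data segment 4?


The SYN occupies sequence number ISN = 74844, so the first data byte is ISN + 1 = 74845.
SEQ of data segment i = (ISN + 1) + sum of payload sizes of segments 1..i-1.
Segment 1: SEQ = 74845, payload = 732 bytes
Segment 2: SEQ = 75577, payload = 1211 bytes
Segment 3: SEQ = 76788, payload = 105 bytes
Segment 4: SEQ = 76893, payload = 1444 bytes
SEQ of segment 4 = 74845 + 732 + 1211 + 105 = 76893

76893


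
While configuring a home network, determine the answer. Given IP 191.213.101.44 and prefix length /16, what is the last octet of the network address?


Given: IP = 191.213.101.44, prefix = /16
Subnet mask = 255.255.0.0
Last octet of IP: 44
Last octet of mask: 0
Network last octet = 44 AND 0 = 0

0


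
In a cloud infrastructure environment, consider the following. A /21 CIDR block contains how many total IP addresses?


Given: CIDR prefix /21
Host bits = 32 - 21 = 11
Total addresses = 2^11 = 2048

2048


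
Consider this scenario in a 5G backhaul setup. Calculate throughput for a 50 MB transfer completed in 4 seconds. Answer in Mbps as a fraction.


Given: file = 50 MB, time = 4 s
File in Mb = 50 * 8 = 400 Mb
Throughput = 400 / 4 Mbps
Throughput = 100 Mbps

100


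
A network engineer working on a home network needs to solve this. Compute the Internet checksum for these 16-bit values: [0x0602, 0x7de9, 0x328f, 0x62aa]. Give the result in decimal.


Given words: [0x0602, 0x7de9, 0x328f, 0x62aa]
Step 1: Sum all words
Raw sum = 1538 + 32233 + 12943 + 25258 = 71972
Step 2: Fold carry: (6436 + 1) = 6437
One's complement = ~6437 & 0xFFFF = 59098

59098


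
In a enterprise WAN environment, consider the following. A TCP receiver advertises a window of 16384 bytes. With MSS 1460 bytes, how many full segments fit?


Given: RWND = 16384 bytes, MSS = 1460 bytes
Full segments = floor(RWND / MSS)
Full segments = floor(16384 / 1460)
Full segments = floor(11.2219) = 11

11


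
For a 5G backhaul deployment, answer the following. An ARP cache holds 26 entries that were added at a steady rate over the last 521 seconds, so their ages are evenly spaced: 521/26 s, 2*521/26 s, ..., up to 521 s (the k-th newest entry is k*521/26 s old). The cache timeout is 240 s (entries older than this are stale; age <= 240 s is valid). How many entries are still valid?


Ages are k * 521/26 s for k = 1..26 (spacing = 20.0385 s).
Entry k is valid iff k * 521/26 <= 240 iff k <= 26 * 240 / 521 = 11.9770
n_valid = floor(11.9770) = 11
(n_stale = 26 - 11 = 15)

11


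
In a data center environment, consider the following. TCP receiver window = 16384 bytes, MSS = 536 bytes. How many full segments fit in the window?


Given: RWND = 16384 bytes, MSS = 536 bytes
Full segments = floor(RWND / MSS)
Full segments = floor(16384 / 536)
Full segments = floor(30.5672) = 30

30


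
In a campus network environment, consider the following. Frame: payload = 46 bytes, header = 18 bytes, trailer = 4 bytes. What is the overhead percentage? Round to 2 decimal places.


Given: payload = 46 B, header = 18 B, trailer = 4 B
Overhead bytes = header + trailer = 18 + 4 = 22
Total frame = payload + overhead = 46 + 22 = 68
Overhead % = 22 / 68 * 100 = 32.3529% -> 32.35% (2 dp)

32.35


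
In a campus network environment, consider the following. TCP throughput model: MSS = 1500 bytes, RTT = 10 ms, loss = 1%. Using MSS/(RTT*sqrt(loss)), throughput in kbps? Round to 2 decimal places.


Given: MSS = 1500 bytes, RTT = 10 ms, loss = 1%
RTT in seconds = 10 / 1000 = 0.01
Loss rate = 1% = 0.01
sqrt(loss) = sqrt(0.01) = 0.1
Throughput (bytes/s) = 1500 / (0.01 * 0.1) = 1500000.0000
Throughput (kbps) = 1500000.0000 * 8 / 1000 = 12000.000000 -> 12000.00 kbps (2 dp)

12000.00


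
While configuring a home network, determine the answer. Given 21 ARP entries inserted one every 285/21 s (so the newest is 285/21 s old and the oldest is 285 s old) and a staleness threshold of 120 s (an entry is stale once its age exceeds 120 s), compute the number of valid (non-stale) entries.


Ages are k * 285/21 s for k = 1..21 (spacing = 13.5714 s).
Entry k is valid iff k * 285/21 <= 120 iff k <= 21 * 120 / 285 = 8.8421
n_valid = floor(8.8421) = 8
(n_stale = 21 - 8 = 13)

8


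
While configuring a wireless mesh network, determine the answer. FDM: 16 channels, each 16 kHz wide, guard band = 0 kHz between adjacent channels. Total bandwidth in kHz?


Given: 16 channels, 16 kHz each, guard = 0 kHz
Channel bandwidth = 16 * 16 = 256 kHz
Guard bands = 15 gaps * 0 kHz = 0 kHz
Total = 256 + 0 = 256 kHz

256


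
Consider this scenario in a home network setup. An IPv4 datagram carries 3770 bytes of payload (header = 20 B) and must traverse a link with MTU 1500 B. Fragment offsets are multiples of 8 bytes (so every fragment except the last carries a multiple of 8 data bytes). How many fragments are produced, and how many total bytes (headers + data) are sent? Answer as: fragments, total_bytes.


Max data per non-final fragment = floor((MTU - header)/8)*8 = floor((1500 - 20)/8)*8 = floor(1480/8)*8 = 1480 B
Final fragment needs no 8-byte alignment: it can carry up to MTU - header = 1480 B
Non-final fragments needed = ceil((payload - 1480) / 1480) = ceil(2290/1480) = ceil(1.5473) = 2
Number of fragments = 2 + 1 = 3
Fragment sizes (data): 2 * 1480 B + 810 B (last, 810 <= 1480 OK)
Total bytes sent = payload + n_frags * header = 3770 + 3*20 = 3770 + 60 = 3830 B

3, 3830


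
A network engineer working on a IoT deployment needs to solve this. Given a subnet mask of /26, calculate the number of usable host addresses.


Given: subnet mask /26
Host bits = 32 - 26 = 6
Total addresses = 2^6 = 64
Usable hosts = 64 - 2 (network + broadcast) = 62

62


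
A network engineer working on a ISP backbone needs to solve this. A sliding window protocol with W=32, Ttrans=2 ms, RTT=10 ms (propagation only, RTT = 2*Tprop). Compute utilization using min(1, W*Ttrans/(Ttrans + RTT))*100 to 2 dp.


Given: W = 32, Ttrans = 2 ms, RTT = 10 ms (= 2 * Tprop, Tprop = 5 ms)
Cycle time = Ttrans + RTT = 2 + 10 = 12 ms (first packet sent until its ACK returns)
W * Ttrans = 32 * 2 = 64 ms of sending per cycle
W * Ttrans / (Ttrans + RTT) = 64 / 12 = 5.333333
U = min(1, 5.333333) = 1.000000
U% = 100.00%

100.00


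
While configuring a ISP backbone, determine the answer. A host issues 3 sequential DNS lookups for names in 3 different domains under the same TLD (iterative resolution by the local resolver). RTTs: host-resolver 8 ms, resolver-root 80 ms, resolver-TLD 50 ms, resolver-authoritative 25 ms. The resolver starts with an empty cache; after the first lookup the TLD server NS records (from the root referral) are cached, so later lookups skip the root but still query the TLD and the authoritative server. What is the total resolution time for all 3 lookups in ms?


Lookup 1 (cold cache): local + root + TLD + auth = 8 + 80 + 50 + 25 = 163 ms
Lookups 2..3 (TLD NS cached -> skip root; new domain -> still ask TLD and auth): local + TLD + auth = 8 + 50 + 25 = 83 ms each
Remaining 2 lookups: 2 * 83 = 166 ms
Total = 163 + 166 = 329 ms

329


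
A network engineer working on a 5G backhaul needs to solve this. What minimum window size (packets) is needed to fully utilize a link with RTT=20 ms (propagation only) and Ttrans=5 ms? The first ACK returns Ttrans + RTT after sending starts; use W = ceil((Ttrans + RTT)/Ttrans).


Given: Ttrans = 5 ms, RTT = 20 ms (= 2 * Tprop, Tprop = 10 ms)
Time until first ACK returns = Ttrans + RTT = 5 + 20 = 25 ms
Need W * Ttrans >= Ttrans + RTT  ->  W >= (Ttrans + RTT) / Ttrans
(Ttrans + RTT) / Ttrans = 25 / 5 = 5
W_min = ceil(5) = 5

5


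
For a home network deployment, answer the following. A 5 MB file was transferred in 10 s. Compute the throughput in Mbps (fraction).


Given: file = 5 MB, time = 10 s
File in Mb = 5 * 8 = 40 Mb
Throughput = 40 / 10 Mbps
Throughput = 4 Mbps

4


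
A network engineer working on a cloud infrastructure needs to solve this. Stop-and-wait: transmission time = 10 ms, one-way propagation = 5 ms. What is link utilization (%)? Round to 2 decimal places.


Given: Ttrans = 10 ms, Tprop = 5 ms
RTT = 2 * Tprop = 2 * 5 = 10 ms
U = Ttrans / (Ttrans + RTT)
U = 10 / (10 + 10)
U = 10 / 20 = 0.5
U% = 50.00%

50.00


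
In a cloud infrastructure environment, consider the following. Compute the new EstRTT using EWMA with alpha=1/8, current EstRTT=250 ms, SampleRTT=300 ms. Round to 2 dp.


Given: EstRTT = 250 ms, SampleRTT = 300 ms, alpha = 1/8
New EstRTT = (1 - alpha) * EstRTT + alpha * SampleRTT
(7/8) * 250 = 218.75
(1/8) * 300 = 37.5
New EstRTT = 218.75 + 37.5 = 256.25 ms -> 256.25 ms (2 dp)

256.25


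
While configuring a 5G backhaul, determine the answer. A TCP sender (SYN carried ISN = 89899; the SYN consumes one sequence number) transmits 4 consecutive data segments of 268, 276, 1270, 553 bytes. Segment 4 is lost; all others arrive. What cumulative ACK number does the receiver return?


SYN uses sequence number 89899; first data byte = ISN + 1 = 89900.
Segment 1: SEQ = 89900, len = 268 B, covers [89900, 90167]
Segment 2: SEQ = 90168, len = 276 B, covers [90168, 90443]
Segment 3: SEQ = 90444, len = 1270 B, covers [90444, 91713]
Segment 4: SEQ = 91714, len = 553 B, covers [91714, 92266] [LOST]
In-order data received: bytes [89900, 91713] (segments 1..3).
Segment 4 missing -> gap begins at byte 91714.
Cumulative ACK = next expected in-order byte = 89900 + 268 + 276 + 1270 = 91714

91714


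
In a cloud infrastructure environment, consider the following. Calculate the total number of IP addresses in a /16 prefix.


Given: CIDR prefix /16
Host bits = 32 - 16 = 16
Total addresses = 2^16 = 65536

65536


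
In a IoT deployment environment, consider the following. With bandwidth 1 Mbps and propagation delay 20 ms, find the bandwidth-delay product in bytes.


Given: bandwidth = 1 Mbps, delay = 20 ms
BDP in bits = 1 * 10^6 * 20 / 1000
BDP in bits = 20000
BDP in bytes = 20000 / 8 = 2500

2500


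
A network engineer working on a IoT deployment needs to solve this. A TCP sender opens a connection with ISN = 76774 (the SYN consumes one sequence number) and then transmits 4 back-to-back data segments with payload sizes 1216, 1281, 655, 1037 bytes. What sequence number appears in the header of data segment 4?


The SYN occupies sequence number ISN = 76774, so the first data byte is ISN + 1 = 76775.
SEQ of data segment i = (ISN + 1) + sum of payload sizes of segments 1..i-1.
Segment 1: SEQ = 76775, payload = 1216 bytes
Segment 2: SEQ = 77991, payload = 1281 bytes
Segment 3: SEQ = 79272, payload = 655 bytes
Segment 4: SEQ = 79927, payload = 1037 bytes
SEQ of segment 4 = 76775 + 1216 + 1281 + 655 = 79927

79927


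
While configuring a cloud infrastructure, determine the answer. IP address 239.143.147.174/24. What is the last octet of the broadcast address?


Given: IP = 239.143.147.174, prefix = /24
Host bits = 32 - 24 = 8
Network last octet = 174 AND mask = 0
Host part size = 2^8 - 1 = 255
Broadcast last octet = 0 OR 255 = 255

255


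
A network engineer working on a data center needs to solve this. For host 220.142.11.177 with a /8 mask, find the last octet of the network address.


Given: IP = 220.142.11.177, prefix = /8
Subnet mask = 255.0.0.0
Last octet of IP: 177
Last octet of mask: 0
Network last octet = 177 AND 0 = 0

0


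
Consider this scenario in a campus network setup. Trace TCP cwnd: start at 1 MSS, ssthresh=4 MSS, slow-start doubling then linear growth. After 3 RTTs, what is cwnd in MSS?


RTT 0: cwnd = 1 MSS (initial)
RTT 1: cwnd = 2 MSS (slow start, doubled)
RTT 2: cwnd = 4 MSS (slow start, doubled)
RTT 3: cwnd = 5 MSS (congestion avoidance, +1)

5


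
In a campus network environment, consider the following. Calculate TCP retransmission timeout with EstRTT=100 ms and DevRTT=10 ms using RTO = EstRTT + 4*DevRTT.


Given: EstRTT = 100 ms, DevRTT = 10 ms
Timeout = EstRTT + 4 * DevRTT
4 * DevRTT = 4 * 10 = 40
Timeout = 100 + 40 = 140 ms

140


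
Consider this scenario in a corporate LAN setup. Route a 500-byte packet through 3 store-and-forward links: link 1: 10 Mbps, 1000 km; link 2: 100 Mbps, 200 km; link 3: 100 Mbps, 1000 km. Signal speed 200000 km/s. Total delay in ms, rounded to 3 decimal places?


Packet = 500 bytes = 4000 bits. Store-and-forward: sum (t_trans + t_prop) per link.
Link 1: t_trans = 4000/(10*10^6) s = 0.4000 ms; t_prop = 1000/200000 s = 5.0000 ms; subtotal = 5.4000 ms
Link 2: t_trans = 4000/(100*10^6) s = 0.0400 ms; t_prop = 200/200000 s = 1.0000 ms; subtotal = 1.0400 ms
Link 3: t_trans = 4000/(100*10^6) s = 0.0400 ms; t_prop = 1000/200000 s = 5.0000 ms; subtotal = 5.0400 ms
End-to-end = 5.4000 + 1.0400 + 5.0400 = 11.4800 ms -> 11.480 ms (3 dp)

11.480


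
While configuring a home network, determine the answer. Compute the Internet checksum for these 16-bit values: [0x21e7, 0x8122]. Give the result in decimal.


Given words: [0x21e7, 0x8122]
Step 1: Sum all words
Raw sum = 8679 + 33058 = 41737
One's complement = ~41737 & 0xFFFF = 23798

23798


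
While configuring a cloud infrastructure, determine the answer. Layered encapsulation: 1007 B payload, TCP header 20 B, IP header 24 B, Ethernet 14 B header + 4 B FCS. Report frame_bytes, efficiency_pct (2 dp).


TCP segment = 1007 + 20 = 1027 B
IP packet = 1027 + 24 = 1051 B
Ethernet frame = 1051 + 14 + 4 = 1069 B
Efficiency = app / frame = 1007 / 1069 = 0.942002 = 94.2002% -> 94.20% (2 dp)

1069, 94.20


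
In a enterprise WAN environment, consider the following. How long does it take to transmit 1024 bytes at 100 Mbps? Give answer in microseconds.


Given: packet = 1024 bytes, bandwidth = 100 Mbps
Packet in bits = 1024 * 8 = 8192 bits
Bandwidth = 100 * 10^6 = 100000000 bps
Time = 8192 / 100000000 seconds
Time in us = 8192 * 10^6 / 100000000 = 81.92

81.92


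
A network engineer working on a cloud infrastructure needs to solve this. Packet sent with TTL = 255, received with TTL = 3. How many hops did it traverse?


Given: initial TTL = 255, received TTL = 3
Hops = initial TTL - received TTL
Hops = 255 - 3 = 252

252


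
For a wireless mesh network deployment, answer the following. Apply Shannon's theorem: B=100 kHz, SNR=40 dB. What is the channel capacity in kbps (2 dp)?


Given: B = 100 kHz, SNR = 40 dB
SNR linear = 10^(40/10) = 10000
1 + SNR = 10001
log2(10001) = 13.2878566418
C = 100 * 1000 * 13.2878566418 = 1328785.6642 bps
C = 1328.785664 kbps -> 1328.79 kbps (2 dp)

1328.79


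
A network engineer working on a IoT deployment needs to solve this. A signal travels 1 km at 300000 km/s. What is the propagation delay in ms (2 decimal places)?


Given: distance = 1 km, speed = 300000 km/s
Delay = distance / speed = 1 / 300000 seconds
Delay in ms = 1 * 1000 / 300000
Delay = 0.0033 ms
Rounded to 2 dp = 0.00 ms

0.00


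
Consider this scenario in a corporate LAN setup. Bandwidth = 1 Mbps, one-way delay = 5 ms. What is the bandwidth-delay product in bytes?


Given: bandwidth = 1 Mbps, delay = 5 ms
BDP in bits = 1 * 10^6 * 5 / 1000
BDP in bits = 5000
BDP in bytes = 5000 / 8 = 625

625


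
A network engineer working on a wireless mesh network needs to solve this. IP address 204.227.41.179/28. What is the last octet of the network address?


Given: IP = 204.227.41.179, prefix = /28
Subnet mask = 255.255.255.240
Last octet of IP: 179
Last octet of mask: 240
Network last octet = 179 AND 240 = 176

176


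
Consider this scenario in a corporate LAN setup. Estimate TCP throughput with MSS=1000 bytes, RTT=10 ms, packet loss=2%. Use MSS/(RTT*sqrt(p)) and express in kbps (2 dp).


Given: MSS = 1000 bytes, RTT = 10 ms, loss = 2%
RTT in seconds = 10 / 1000 = 0.01
Loss rate = 2% = 0.02
sqrt(loss) = sqrt(0.02) = 0.141421356237
Throughput (bytes/s) = 1000 / (0.01 * 0.141421356237) = 707106.7812
Throughput (kbps) = 707106.7812 * 8 / 1000 = 5656.854249 -> 5656.85 kbps (2 dp)

5656.85


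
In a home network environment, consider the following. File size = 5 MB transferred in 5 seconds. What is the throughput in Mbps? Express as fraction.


Given: file = 5 MB, time = 5 s
File in Mb = 5 * 8 = 40 Mb
Throughput = 40 / 5 Mbps
Throughput = 8 Mbps

8


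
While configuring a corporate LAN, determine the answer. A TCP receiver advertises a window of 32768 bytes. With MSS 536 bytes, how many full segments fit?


Given: RWND = 32768 bytes, MSS = 536 bytes
Full segments = floor(RWND / MSS)
Full segments = floor(32768 / 536)
Full segments = floor(61.1343) = 61

61


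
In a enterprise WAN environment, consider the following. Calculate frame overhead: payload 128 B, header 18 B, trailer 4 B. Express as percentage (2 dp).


Given: payload = 128 B, header = 18 B, trailer = 4 B
Overhead bytes = header + trailer = 18 + 4 = 22
Total frame = payload + overhead = 128 + 22 = 150
Overhead % = 22 / 150 * 100 = 14.6667% -> 14.67% (2 dp)

14.67


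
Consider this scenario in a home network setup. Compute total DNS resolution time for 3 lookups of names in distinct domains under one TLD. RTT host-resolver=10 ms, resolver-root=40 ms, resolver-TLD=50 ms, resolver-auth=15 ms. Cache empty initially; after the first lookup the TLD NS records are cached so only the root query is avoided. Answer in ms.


Lookup 1 (cold cache): local + root + TLD + auth = 10 + 40 + 50 + 15 = 115 ms
Lookups 2..3 (TLD NS cached -> skip root; new domain -> still ask TLD and auth): local + TLD + auth = 10 + 50 + 15 = 75 ms each
Remaining 2 lookups: 2 * 75 = 150 ms
Total = 115 + 150 = 265 ms

265


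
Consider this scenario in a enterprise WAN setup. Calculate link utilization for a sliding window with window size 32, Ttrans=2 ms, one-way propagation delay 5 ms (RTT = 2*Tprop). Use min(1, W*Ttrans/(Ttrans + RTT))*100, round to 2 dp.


Given: W = 32, Ttrans = 2 ms, RTT = 10 ms (= 2 * Tprop, Tprop = 5 ms)
Cycle time = Ttrans + RTT = 2 + 10 = 12 ms (first packet sent until its ACK returns)
W * Ttrans = 32 * 2 = 64 ms of sending per cycle
W * Ttrans / (Ttrans + RTT) = 64 / 12 = 5.333333
U = min(1, 5.333333) = 1.000000
U% = 100.00%

100.00


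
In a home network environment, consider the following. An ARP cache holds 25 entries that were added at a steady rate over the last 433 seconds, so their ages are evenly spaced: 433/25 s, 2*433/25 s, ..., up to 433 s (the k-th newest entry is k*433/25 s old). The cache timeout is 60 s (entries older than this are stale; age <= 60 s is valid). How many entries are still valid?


Ages are k * 433/25 s for k = 1..25 (spacing = 17.3200 s).
Entry k is valid iff k * 433/25 <= 60 iff k <= 25 * 60 / 433 = 3.4642
n_valid = floor(3.4642) = 3
(n_stale = 25 - 3 = 22)

3


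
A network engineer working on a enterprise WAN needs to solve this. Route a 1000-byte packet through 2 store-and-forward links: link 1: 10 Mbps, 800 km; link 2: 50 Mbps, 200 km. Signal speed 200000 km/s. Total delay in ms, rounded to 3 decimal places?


Packet = 1000 bytes = 8000 bits. Store-and-forward: sum (t_trans + t_prop) per link.
Link 1: t_trans = 8000/(10*10^6) s = 0.8000 ms; t_prop = 800/200000 s = 4.0000 ms; subtotal = 4.8000 ms
Link 2: t_trans = 8000/(50*10^6) s = 0.1600 ms; t_prop = 200/200000 s = 1.0000 ms; subtotal = 1.1600 ms
End-to-end = 4.8000 + 1.1600 = 5.9600 ms -> 5.960 ms (3 dp)

5.960


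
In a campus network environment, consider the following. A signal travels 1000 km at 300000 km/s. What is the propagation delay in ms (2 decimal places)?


Given: distance = 1000 km, speed = 300000 km/s
Delay = distance / speed = 1000 / 300000 seconds
Delay in ms = 1000 * 1000 / 300000
Delay = 3.3333 ms
Rounded to 2 dp = 3.33 ms

3.33


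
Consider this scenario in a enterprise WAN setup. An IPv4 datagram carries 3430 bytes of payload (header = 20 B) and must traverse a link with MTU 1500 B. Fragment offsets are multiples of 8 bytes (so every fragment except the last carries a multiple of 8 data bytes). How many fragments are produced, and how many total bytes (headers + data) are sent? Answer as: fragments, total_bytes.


Max data per non-final fragment = floor((MTU - header)/8)*8 = floor((1500 - 20)/8)*8 = floor(1480/8)*8 = 1480 B
Final fragment needs no 8-byte alignment: it can carry up to MTU - header = 1480 B
Non-final fragments needed = ceil((payload - 1480) / 1480) = ceil(1950/1480) = ceil(1.3176) = 2
Number of fragments = 2 + 1 = 3
Fragment sizes (data): 2 * 1480 B + 470 B (last, 470 <= 1480 OK)
Total bytes sent = payload + n_frags * header = 3430 + 3*20 = 3430 + 60 = 3490 B

3, 3490


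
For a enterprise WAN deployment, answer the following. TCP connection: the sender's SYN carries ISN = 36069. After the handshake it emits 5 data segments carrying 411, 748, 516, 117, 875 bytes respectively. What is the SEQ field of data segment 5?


The SYN occupies sequence number ISN = 36069, so the first data byte is ISN + 1 = 36070.
SEQ of data segment i = (ISN + 1) + sum of payload sizes of segments 1..i-1.
Segment 1: SEQ = 36070, payload = 411 bytes
Segment 2: SEQ = 36481, payload = 748 bytes
Segment 3: SEQ = 37229, payload = 516 bytes
Segment 4: SEQ = 37745, payload = 117 bytes
Segment 5: SEQ = 37862, payload = 875 bytes
SEQ of segment 5 = 36070 + 411 + 748 + 516 + 117 = 37862

37862


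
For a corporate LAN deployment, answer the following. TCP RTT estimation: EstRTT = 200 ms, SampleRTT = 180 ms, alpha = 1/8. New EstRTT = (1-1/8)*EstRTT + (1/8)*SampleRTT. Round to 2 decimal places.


Given: EstRTT = 200 ms, SampleRTT = 180 ms, alpha = 1/8
New EstRTT = (1 - alpha) * EstRTT + alpha * SampleRTT
(7/8) * 200 = 175
(1/8) * 180 = 22.5
New EstRTT = 175 + 22.5 = 197.5 ms -> 197.50 ms (2 dp)

197.50
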